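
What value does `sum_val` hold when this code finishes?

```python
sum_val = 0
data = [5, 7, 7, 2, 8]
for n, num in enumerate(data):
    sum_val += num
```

Let's trace through this code step by step.

Initialize: sum_val = 0
Initialize: data = [5, 7, 7, 2, 8]
Entering loop: for n, num in enumerate(data):

After execution: sum_val = 29
29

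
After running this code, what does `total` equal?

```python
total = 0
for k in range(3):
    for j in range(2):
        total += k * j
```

Let's trace through this code step by step.

Initialize: total = 0
Entering loop: for k in range(3):

After execution: total = 3
3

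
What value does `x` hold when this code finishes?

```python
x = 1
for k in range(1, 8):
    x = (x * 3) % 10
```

Let's trace through this code step by step.

Initialize: x = 1
Entering loop: for k in range(1, 8):

After execution: x = 7
7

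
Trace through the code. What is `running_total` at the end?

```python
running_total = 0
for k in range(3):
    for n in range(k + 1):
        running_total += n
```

Let's trace through this code step by step.

Initialize: running_total = 0
Entering loop: for k in range(3):

After execution: running_total = 4
4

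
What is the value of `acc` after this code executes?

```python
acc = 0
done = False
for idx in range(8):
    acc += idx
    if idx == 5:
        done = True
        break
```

Let's trace through this code step by step.

Initialize: acc = 0
Initialize: done = False
Entering loop: for idx in range(8):

After execution: acc = 15
15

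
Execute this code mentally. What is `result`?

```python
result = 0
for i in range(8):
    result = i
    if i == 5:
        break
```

Let's trace through this code step by step.

Initialize: result = 0
Entering loop: for i in range(8):

After execution: result = 5
5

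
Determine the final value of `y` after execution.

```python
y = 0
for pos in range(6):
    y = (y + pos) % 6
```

Let's trace through this code step by step.

Initialize: y = 0
Entering loop: for pos in range(6):

After execution: y = 3
3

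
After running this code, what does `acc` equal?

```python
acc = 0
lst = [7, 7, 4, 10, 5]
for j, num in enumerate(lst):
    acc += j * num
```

Let's trace through this code step by step.

Initialize: acc = 0
Initialize: lst = [7, 7, 4, 10, 5]
Entering loop: for j, num in enumerate(lst):

After execution: acc = 65
65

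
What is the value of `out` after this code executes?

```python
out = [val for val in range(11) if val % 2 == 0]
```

Let's trace through this code step by step.

Initialize: out = [val for val in range(11) if val % 2 == 0]

After execution: out = [0, 2, 4, 6, 8, 10]
[0, 2, 4, 6, 8, 10]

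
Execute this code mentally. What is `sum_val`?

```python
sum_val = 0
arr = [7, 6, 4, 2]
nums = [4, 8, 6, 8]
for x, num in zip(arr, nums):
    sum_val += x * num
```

Let's trace through this code step by step.

Initialize: sum_val = 0
Initialize: arr = [7, 6, 4, 2]
Initialize: nums = [4, 8, 6, 8]
Entering loop: for x, num in zip(arr, nums):

After execution: sum_val = 116
116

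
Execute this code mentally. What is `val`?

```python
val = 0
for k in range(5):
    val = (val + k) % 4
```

Let's trace through this code step by step.

Initialize: val = 0
Entering loop: for k in range(5):

After execution: val = 2
2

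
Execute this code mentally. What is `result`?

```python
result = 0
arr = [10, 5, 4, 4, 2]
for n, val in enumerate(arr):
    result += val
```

Let's trace through this code step by step.

Initialize: result = 0
Initialize: arr = [10, 5, 4, 4, 2]
Entering loop: for n, val in enumerate(arr):

After execution: result = 25
25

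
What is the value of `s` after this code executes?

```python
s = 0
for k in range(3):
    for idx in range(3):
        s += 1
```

Let's trace through this code step by step.

Initialize: s = 0
Entering loop: for k in range(3):

After execution: s = 9
9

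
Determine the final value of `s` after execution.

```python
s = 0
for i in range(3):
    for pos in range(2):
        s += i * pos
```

Let's trace through this code step by step.

Initialize: s = 0
Entering loop: for i in range(3):

After execution: s = 3
3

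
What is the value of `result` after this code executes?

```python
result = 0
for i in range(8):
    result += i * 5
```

Let's trace through this code step by step.

Initialize: result = 0
Entering loop: for i in range(8):

After execution: result = 140
140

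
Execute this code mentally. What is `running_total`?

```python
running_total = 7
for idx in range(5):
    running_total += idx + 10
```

Let's trace through this code step by step.

Initialize: running_total = 7
Entering loop: for idx in range(5):

After execution: running_total = 67
67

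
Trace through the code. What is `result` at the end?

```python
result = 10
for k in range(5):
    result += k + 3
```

Let's trace through this code step by step.

Initialize: result = 10
Entering loop: for k in range(5):

After execution: result = 35
35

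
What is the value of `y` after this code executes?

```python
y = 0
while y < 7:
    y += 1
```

Let's trace through this code step by step.

Initialize: y = 0
Entering loop: while y < 7:

After execution: y = 7
7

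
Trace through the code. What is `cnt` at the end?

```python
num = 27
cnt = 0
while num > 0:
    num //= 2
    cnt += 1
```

Let's trace through this code step by step.

Initialize: num = 27
Initialize: cnt = 0
Entering loop: while num > 0:

After execution: cnt = 5
5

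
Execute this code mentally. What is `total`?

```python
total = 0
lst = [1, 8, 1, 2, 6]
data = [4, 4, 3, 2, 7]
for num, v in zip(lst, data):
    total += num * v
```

Let's trace through this code step by step.

Initialize: total = 0
Initialize: lst = [1, 8, 1, 2, 6]
Initialize: data = [4, 4, 3, 2, 7]
Entering loop: for num, v in zip(lst, data):

After execution: total = 85
85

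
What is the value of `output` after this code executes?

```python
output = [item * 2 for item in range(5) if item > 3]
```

Let's trace through this code step by step.

Initialize: output = [item * 2 for item in range(5) if item > 3]

After execution: output = [8]
[8]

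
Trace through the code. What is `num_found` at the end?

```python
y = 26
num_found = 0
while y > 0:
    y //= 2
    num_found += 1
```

Let's trace through this code step by step.

Initialize: y = 26
Initialize: num_found = 0
Entering loop: while y > 0:

After execution: num_found = 5
5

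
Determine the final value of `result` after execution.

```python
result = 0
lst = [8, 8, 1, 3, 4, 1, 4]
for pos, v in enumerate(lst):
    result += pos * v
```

Let's trace through this code step by step.

Initialize: result = 0
Initialize: lst = [8, 8, 1, 3, 4, 1, 4]
Entering loop: for pos, v in enumerate(lst):

After execution: result = 64
64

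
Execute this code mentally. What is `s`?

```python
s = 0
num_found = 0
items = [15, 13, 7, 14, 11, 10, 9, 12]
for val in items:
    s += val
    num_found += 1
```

Let's trace through this code step by step.

Initialize: s = 0
Initialize: num_found = 0
Initialize: items = [15, 13, 7, 14, 11, 10, 9, 12]
Entering loop: for val in items:

After execution: s = 91
91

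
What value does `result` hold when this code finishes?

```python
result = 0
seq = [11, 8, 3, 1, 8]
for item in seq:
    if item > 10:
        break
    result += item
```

Let's trace through this code step by step.

Initialize: result = 0
Initialize: seq = [11, 8, 3, 1, 8]
Entering loop: for item in seq:

After execution: result = 0
0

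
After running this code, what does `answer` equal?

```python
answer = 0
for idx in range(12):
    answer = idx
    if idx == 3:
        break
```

Let's trace through this code step by step.

Initialize: answer = 0
Entering loop: for idx in range(12):

After execution: answer = 3
3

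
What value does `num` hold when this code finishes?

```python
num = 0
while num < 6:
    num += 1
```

Let's trace through this code step by step.

Initialize: num = 0
Entering loop: while num < 6:

After execution: num = 6
6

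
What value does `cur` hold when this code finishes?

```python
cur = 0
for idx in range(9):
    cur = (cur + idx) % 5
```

Let's trace through this code step by step.

Initialize: cur = 0
Entering loop: for idx in range(9):

After execution: cur = 1
1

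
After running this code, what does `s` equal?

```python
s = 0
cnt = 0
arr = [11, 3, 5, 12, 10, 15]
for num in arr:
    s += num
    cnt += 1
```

Let's trace through this code step by step.

Initialize: s = 0
Initialize: cnt = 0
Initialize: arr = [11, 3, 5, 12, 10, 15]
Entering loop: for num in arr:

After execution: s = 56
56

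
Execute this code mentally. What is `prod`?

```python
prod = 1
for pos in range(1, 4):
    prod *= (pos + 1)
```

Let's trace through this code step by step.

Initialize: prod = 1
Entering loop: for pos in range(1, 4):

After execution: prod = 24
24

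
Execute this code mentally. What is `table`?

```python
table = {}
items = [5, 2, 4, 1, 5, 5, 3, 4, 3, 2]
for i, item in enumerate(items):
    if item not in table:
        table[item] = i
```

Let's trace through this code step by step.

Initialize: table = {}
Initialize: items = [5, 2, 4, 1, 5, 5, 3, 4, 3, 2]
Entering loop: for i, item in enumerate(items):

After execution: table = {5: 0, 2: 1, 4: 2, 1: 3, 3: 6}
{5: 0, 2: 1, 4: 2, 1: 3, 3: 6}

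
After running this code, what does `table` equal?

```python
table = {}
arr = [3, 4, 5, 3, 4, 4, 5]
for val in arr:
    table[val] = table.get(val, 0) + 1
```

Let's trace through this code step by step.

Initialize: table = {}
Initialize: arr = [3, 4, 5, 3, 4, 4, 5]
Entering loop: for val in arr:

After execution: table = {3: 2, 4: 3, 5: 2}
{3: 2, 4: 3, 5: 2}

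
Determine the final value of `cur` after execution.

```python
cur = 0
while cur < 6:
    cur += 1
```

Let's trace through this code step by step.

Initialize: cur = 0
Entering loop: while cur < 6:

After execution: cur = 6
6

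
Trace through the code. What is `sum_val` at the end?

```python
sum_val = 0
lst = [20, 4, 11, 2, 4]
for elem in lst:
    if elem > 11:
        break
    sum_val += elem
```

Let's trace through this code step by step.

Initialize: sum_val = 0
Initialize: lst = [20, 4, 11, 2, 4]
Entering loop: for elem in lst:

After execution: sum_val = 0
0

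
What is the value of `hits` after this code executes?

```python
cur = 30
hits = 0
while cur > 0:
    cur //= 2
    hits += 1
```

Let's trace through this code step by step.

Initialize: cur = 30
Initialize: hits = 0
Entering loop: while cur > 0:

After execution: hits = 5
5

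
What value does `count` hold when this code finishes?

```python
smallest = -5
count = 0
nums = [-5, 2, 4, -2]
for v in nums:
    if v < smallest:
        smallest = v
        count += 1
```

Let's trace through this code step by step.

Initialize: smallest = -5
Initialize: count = 0
Initialize: nums = [-5, 2, 4, -2]
Entering loop: for v in nums:

After execution: count = 0
0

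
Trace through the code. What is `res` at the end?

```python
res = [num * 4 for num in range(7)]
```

Let's trace through this code step by step.

Initialize: res = [num * 4 for num in range(7)]

After execution: res = [0, 4, 8, 12, 16, 20, 24]
[0, 4, 8, 12, 16, 20, 24]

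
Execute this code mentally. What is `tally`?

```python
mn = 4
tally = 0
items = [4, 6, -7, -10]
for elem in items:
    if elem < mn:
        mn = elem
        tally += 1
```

Let's trace through this code step by step.

Initialize: mn = 4
Initialize: tally = 0
Initialize: items = [4, 6, -7, -10]
Entering loop: for elem in items:

After execution: tally = 2
2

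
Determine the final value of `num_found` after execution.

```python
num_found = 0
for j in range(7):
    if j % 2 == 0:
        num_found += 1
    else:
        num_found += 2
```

Let's trace through this code step by step.

Initialize: num_found = 0
Entering loop: for j in range(7):

After execution: num_found = 10
10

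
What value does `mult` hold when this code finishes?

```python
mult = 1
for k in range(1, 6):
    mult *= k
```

Let's trace through this code step by step.

Initialize: mult = 1
Entering loop: for k in range(1, 6):

After execution: mult = 120
120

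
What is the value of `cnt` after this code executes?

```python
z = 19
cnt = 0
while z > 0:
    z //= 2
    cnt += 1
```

Let's trace through this code step by step.

Initialize: z = 19
Initialize: cnt = 0
Entering loop: while z > 0:

After execution: cnt = 5
5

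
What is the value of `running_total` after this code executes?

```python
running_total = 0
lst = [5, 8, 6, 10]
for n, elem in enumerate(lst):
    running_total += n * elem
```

Let's trace through this code step by step.

Initialize: running_total = 0
Initialize: lst = [5, 8, 6, 10]
Entering loop: for n, elem in enumerate(lst):

After execution: running_total = 50
50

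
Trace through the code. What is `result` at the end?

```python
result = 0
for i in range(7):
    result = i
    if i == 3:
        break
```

Let's trace through this code step by step.

Initialize: result = 0
Entering loop: for i in range(7):

After execution: result = 3
3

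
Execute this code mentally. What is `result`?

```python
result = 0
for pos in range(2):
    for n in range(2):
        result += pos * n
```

Let's trace through this code step by step.

Initialize: result = 0
Entering loop: for pos in range(2):

After execution: result = 1
1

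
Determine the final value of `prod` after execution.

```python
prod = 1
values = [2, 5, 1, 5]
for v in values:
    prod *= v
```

Let's trace through this code step by step.

Initialize: prod = 1
Initialize: values = [2, 5, 1, 5]
Entering loop: for v in values:

After execution: prod = 50
50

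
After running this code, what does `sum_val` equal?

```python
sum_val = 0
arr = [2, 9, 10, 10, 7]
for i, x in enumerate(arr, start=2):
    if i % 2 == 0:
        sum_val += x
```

Let's trace through this code step by step.

Initialize: sum_val = 0
Initialize: arr = [2, 9, 10, 10, 7]
Entering loop: for i, x in enumerate(arr, start=2):

After execution: sum_val = 19
19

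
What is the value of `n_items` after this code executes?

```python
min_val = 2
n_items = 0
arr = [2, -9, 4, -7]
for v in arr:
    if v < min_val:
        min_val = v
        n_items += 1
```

Let's trace through this code step by step.

Initialize: min_val = 2
Initialize: n_items = 0
Initialize: arr = [2, -9, 4, -7]
Entering loop: for v in arr:

After execution: n_items = 1
1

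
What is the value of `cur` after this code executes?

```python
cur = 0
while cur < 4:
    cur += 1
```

Let's trace through this code step by step.

Initialize: cur = 0
Entering loop: while cur < 4:

After execution: cur = 4
4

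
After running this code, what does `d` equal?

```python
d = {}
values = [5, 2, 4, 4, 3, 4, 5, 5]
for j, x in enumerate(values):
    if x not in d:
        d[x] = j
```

Let's trace through this code step by step.

Initialize: d = {}
Initialize: values = [5, 2, 4, 4, 3, 4, 5, 5]
Entering loop: for j, x in enumerate(values):

After execution: d = {5: 0, 2: 1, 4: 2, 3: 4}
{5: 0, 2: 1, 4: 2, 3: 4}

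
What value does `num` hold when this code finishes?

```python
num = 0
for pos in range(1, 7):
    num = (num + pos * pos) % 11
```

Let's trace through this code step by step.

Initialize: num = 0
Entering loop: for pos in range(1, 7):

After execution: num = 3
3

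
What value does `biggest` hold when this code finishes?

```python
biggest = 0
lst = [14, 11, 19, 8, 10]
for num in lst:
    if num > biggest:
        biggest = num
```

Let's trace through this code step by step.

Initialize: biggest = 0
Initialize: lst = [14, 11, 19, 8, 10]
Entering loop: for num in lst:

After execution: biggest = 19
19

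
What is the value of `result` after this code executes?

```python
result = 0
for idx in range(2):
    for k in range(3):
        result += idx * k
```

Let's trace through this code step by step.

Initialize: result = 0
Entering loop: for idx in range(2):

After execution: result = 3
3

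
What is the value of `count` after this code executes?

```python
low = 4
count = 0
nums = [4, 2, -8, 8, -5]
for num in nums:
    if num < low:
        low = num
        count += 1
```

Let's trace through this code step by step.

Initialize: low = 4
Initialize: count = 0
Initialize: nums = [4, 2, -8, 8, -5]
Entering loop: for num in nums:

After execution: count = 2
2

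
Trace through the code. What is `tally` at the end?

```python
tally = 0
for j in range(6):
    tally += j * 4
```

Let's trace through this code step by step.

Initialize: tally = 0
Entering loop: for j in range(6):

After execution: tally = 60
60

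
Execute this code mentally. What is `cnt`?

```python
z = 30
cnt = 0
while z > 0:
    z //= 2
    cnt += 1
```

Let's trace through this code step by step.

Initialize: z = 30
Initialize: cnt = 0
Entering loop: while z > 0:

After execution: cnt = 5
5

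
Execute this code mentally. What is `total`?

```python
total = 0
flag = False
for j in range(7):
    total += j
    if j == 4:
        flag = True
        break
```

Let's trace through this code step by step.

Initialize: total = 0
Initialize: flag = False
Entering loop: for j in range(7):

After execution: total = 10
10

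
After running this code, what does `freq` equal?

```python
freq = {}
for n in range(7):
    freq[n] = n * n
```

Let's trace through this code step by step.

Initialize: freq = {}
Entering loop: for n in range(7):

After execution: freq = {0: 0, 1: 1, 2: 4, 3: 9, 4: 16, 5: 25, 6: 36}
{0: 0, 1: 1, 2: 4, 3: 9, 4: 16, 5: 25, 6: 36}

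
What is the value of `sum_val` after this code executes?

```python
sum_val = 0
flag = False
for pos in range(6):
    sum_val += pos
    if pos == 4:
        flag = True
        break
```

Let's trace through this code step by step.

Initialize: sum_val = 0
Initialize: flag = False
Entering loop: for pos in range(6):

After execution: sum_val = 10
10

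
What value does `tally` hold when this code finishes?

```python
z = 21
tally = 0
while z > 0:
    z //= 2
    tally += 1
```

Let's trace through this code step by step.

Initialize: z = 21
Initialize: tally = 0
Entering loop: while z > 0:

After execution: tally = 5
5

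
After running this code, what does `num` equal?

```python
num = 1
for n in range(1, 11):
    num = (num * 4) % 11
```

Let's trace through this code step by step.

Initialize: num = 1
Entering loop: for n in range(1, 11):

After execution: num = 1
1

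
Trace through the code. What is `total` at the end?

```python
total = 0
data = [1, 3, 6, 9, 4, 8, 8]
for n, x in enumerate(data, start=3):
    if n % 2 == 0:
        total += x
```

Let's trace through this code step by step.

Initialize: total = 0
Initialize: data = [1, 3, 6, 9, 4, 8, 8]
Entering loop: for n, x in enumerate(data, start=3):

After execution: total = 20
20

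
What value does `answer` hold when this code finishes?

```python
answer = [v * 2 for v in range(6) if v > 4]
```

Let's trace through this code step by step.

Initialize: answer = [v * 2 for v in range(6) if v > 4]

After execution: answer = [10]
[10]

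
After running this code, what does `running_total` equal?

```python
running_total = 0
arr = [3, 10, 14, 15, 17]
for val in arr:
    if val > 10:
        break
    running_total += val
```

Let's trace through this code step by step.

Initialize: running_total = 0
Initialize: arr = [3, 10, 14, 15, 17]
Entering loop: for val in arr:

After execution: running_total = 13
13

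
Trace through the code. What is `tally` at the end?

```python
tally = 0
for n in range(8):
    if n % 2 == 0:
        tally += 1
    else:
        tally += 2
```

Let's trace through this code step by step.

Initialize: tally = 0
Entering loop: for n in range(8):

After execution: tally = 12
12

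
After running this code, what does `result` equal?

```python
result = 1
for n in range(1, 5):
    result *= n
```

Let's trace through this code step by step.

Initialize: result = 1
Entering loop: for n in range(1, 5):

After execution: result = 24
24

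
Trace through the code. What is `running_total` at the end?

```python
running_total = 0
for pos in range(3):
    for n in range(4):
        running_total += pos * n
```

Let's trace through this code step by step.

Initialize: running_total = 0
Entering loop: for pos in range(3):

After execution: running_total = 18
18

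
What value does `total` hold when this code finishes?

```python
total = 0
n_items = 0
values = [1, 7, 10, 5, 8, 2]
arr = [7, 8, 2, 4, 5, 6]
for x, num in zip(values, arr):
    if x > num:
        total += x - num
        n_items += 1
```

Let's trace through this code step by step.

Initialize: total = 0
Initialize: n_items = 0
Initialize: values = [1, 7, 10, 5, 8, 2]
Initialize: arr = [7, 8, 2, 4, 5, 6]
Entering loop: for x, num in zip(values, arr):

After execution: total = 12
12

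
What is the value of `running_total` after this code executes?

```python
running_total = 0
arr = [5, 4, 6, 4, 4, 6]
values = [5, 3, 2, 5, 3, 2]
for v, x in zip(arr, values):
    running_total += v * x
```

Let's trace through this code step by step.

Initialize: running_total = 0
Initialize: arr = [5, 4, 6, 4, 4, 6]
Initialize: values = [5, 3, 2, 5, 3, 2]
Entering loop: for v, x in zip(arr, values):

After execution: running_total = 93
93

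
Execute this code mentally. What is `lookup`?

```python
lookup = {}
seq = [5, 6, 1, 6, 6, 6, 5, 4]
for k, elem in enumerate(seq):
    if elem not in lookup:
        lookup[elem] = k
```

Let's trace through this code step by step.

Initialize: lookup = {}
Initialize: seq = [5, 6, 1, 6, 6, 6, 5, 4]
Entering loop: for k, elem in enumerate(seq):

After execution: lookup = {5: 0, 6: 1, 1: 2, 4: 7}
{5: 0, 6: 1, 1: 2, 4: 7}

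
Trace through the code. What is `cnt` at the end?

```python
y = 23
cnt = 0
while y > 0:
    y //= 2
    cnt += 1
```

Let's trace through this code step by step.

Initialize: y = 23
Initialize: cnt = 0
Entering loop: while y > 0:

After execution: cnt = 5
5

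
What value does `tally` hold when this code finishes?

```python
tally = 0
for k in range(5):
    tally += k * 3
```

Let's trace through this code step by step.

Initialize: tally = 0
Entering loop: for k in range(5):

After execution: tally = 30
30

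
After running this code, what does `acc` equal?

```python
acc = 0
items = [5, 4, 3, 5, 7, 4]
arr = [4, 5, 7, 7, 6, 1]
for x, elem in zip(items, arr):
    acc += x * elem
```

Let's trace through this code step by step.

Initialize: acc = 0
Initialize: items = [5, 4, 3, 5, 7, 4]
Initialize: arr = [4, 5, 7, 7, 6, 1]
Entering loop: for x, elem in zip(items, arr):

After execution: acc = 142
142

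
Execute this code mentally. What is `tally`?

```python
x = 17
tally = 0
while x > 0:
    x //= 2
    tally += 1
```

Let's trace through this code step by step.

Initialize: x = 17
Initialize: tally = 0
Entering loop: while x > 0:

After execution: tally = 5
5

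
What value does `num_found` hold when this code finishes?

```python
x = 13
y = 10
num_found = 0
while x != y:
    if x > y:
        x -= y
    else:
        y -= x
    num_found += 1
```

Let's trace through this code step by step.

Initialize: x = 13
Initialize: y = 10
Initialize: num_found = 0
Entering loop: while x != y:

After execution: num_found = 6
6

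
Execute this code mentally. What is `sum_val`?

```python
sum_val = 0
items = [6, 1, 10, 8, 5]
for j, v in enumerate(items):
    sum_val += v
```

Let's trace through this code step by step.

Initialize: sum_val = 0
Initialize: items = [6, 1, 10, 8, 5]
Entering loop: for j, v in enumerate(items):

After execution: sum_val = 30
30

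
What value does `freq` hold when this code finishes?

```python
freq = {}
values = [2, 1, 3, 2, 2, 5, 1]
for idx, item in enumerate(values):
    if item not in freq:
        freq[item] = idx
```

Let's trace through this code step by step.

Initialize: freq = {}
Initialize: values = [2, 1, 3, 2, 2, 5, 1]
Entering loop: for idx, item in enumerate(values):

After execution: freq = {2: 0, 1: 1, 3: 2, 5: 5}
{2: 0, 1: 1, 3: 2, 5: 5}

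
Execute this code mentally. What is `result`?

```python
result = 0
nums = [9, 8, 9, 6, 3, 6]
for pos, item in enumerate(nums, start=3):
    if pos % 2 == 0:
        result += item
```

Let's trace through this code step by step.

Initialize: result = 0
Initialize: nums = [9, 8, 9, 6, 3, 6]
Entering loop: for pos, item in enumerate(nums, start=3):

After execution: result = 20
20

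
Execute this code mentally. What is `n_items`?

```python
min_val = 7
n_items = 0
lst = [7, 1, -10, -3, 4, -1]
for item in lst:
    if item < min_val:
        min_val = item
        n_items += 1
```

Let's trace through this code step by step.

Initialize: min_val = 7
Initialize: n_items = 0
Initialize: lst = [7, 1, -10, -3, 4, -1]
Entering loop: for item in lst:

After execution: n_items = 2
2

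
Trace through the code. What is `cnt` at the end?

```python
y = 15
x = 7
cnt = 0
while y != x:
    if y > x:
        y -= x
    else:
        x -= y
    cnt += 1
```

Let's trace through this code step by step.

Initialize: y = 15
Initialize: x = 7
Initialize: cnt = 0
Entering loop: while y != x:

After execution: cnt = 8
8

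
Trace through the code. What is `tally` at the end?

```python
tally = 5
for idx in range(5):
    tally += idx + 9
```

Let's trace through this code step by step.

Initialize: tally = 5
Entering loop: for idx in range(5):

After execution: tally = 60
60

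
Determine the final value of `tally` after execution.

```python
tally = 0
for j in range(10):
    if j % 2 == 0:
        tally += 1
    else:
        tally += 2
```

Let's trace through this code step by step.

Initialize: tally = 0
Entering loop: for j in range(10):

After execution: tally = 15
15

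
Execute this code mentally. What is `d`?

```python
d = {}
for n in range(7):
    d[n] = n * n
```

Let's trace through this code step by step.

Initialize: d = {}
Entering loop: for n in range(7):

After execution: d = {0: 0, 1: 1, 2: 4, 3: 9, 4: 16, 5: 25, 6: 36}
{0: 0, 1: 1, 2: 4, 3: 9, 4: 16, 5: 25, 6: 36}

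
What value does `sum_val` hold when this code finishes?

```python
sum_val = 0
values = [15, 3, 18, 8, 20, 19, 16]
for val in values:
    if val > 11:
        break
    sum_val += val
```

Let's trace through this code step by step.

Initialize: sum_val = 0
Initialize: values = [15, 3, 18, 8, 20, 19, 16]
Entering loop: for val in values:

After execution: sum_val = 0
0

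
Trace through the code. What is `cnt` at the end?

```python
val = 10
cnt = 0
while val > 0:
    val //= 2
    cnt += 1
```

Let's trace through this code step by step.

Initialize: val = 10
Initialize: cnt = 0
Entering loop: while val > 0:

After execution: cnt = 4
4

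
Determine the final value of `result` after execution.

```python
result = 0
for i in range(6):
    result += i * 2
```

Let's trace through this code step by step.

Initialize: result = 0
Entering loop: for i in range(6):

After execution: result = 30
30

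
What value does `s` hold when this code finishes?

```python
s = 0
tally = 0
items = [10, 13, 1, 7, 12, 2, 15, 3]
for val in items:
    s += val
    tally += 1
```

Let's trace through this code step by step.

Initialize: s = 0
Initialize: tally = 0
Initialize: items = [10, 13, 1, 7, 12, 2, 15, 3]
Entering loop: for val in items:

After execution: s = 63
63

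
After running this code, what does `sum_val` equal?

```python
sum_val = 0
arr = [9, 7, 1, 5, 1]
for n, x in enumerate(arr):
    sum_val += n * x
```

Let's trace through this code step by step.

Initialize: sum_val = 0
Initialize: arr = [9, 7, 1, 5, 1]
Entering loop: for n, x in enumerate(arr):

After execution: sum_val = 28
28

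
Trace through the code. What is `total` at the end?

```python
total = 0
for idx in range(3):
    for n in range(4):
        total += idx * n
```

Let's trace through this code step by step.

Initialize: total = 0
Entering loop: for idx in range(3):

After execution: total = 18
18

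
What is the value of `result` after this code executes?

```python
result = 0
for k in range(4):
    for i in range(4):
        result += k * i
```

Let's trace through this code step by step.

Initialize: result = 0
Entering loop: for k in range(4):

After execution: result = 36
36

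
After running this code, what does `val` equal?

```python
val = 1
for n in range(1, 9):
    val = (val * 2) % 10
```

Let's trace through this code step by step.

Initialize: val = 1
Entering loop: for n in range(1, 9):

After execution: val = 6
6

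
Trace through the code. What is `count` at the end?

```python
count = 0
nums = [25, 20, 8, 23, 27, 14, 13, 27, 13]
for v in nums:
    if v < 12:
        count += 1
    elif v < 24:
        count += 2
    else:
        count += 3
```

Let's trace through this code step by step.

Initialize: count = 0
Initialize: nums = [25, 20, 8, 23, 27, 14, 13, 27, 13]
Entering loop: for v in nums:

After execution: count = 20
20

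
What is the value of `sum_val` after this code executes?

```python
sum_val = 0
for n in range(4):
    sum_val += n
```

Let's trace through this code step by step.

Initialize: sum_val = 0
Entering loop: for n in range(4):

After execution: sum_val = 6
6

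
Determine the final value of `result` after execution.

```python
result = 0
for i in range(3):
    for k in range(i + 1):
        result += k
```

Let's trace through this code step by step.

Initialize: result = 0
Entering loop: for i in range(3):

After execution: result = 4
4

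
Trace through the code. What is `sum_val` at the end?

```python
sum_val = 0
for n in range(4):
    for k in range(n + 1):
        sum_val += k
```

Let's trace through this code step by step.

Initialize: sum_val = 0
Entering loop: for n in range(4):

After execution: sum_val = 10
10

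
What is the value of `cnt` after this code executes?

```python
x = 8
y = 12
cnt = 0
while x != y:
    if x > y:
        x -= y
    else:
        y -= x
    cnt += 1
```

Let's trace through this code step by step.

Initialize: x = 8
Initialize: y = 12
Initialize: cnt = 0
Entering loop: while x != y:

After execution: cnt = 2
2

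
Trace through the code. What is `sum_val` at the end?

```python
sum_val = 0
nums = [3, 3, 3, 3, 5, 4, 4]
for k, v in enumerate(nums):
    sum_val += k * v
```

Let's trace through this code step by step.

Initialize: sum_val = 0
Initialize: nums = [3, 3, 3, 3, 5, 4, 4]
Entering loop: for k, v in enumerate(nums):

After execution: sum_val = 82
82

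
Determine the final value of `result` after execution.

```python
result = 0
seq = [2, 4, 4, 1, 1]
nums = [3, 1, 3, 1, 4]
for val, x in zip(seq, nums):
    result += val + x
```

Let's trace through this code step by step.

Initialize: result = 0
Initialize: seq = [2, 4, 4, 1, 1]
Initialize: nums = [3, 1, 3, 1, 4]
Entering loop: for val, x in zip(seq, nums):

After execution: result = 24
24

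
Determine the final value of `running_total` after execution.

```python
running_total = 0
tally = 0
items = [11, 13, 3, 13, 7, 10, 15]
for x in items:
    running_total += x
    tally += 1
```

Let's trace through this code step by step.

Initialize: running_total = 0
Initialize: tally = 0
Initialize: items = [11, 13, 3, 13, 7, 10, 15]
Entering loop: for x in items:

After execution: running_total = 72
72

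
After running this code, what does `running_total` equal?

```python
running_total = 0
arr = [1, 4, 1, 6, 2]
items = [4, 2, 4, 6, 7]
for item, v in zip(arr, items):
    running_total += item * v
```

Let's trace through this code step by step.

Initialize: running_total = 0
Initialize: arr = [1, 4, 1, 6, 2]
Initialize: items = [4, 2, 4, 6, 7]
Entering loop: for item, v in zip(arr, items):

After execution: running_total = 66
66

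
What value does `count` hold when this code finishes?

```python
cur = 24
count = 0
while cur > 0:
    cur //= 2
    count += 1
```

Let's trace through this code step by step.

Initialize: cur = 24
Initialize: count = 0
Entering loop: while cur > 0:

After execution: count = 5
5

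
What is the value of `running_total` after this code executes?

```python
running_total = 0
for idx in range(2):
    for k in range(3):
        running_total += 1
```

Let's trace through this code step by step.

Initialize: running_total = 0
Entering loop: for idx in range(2):

After execution: running_total = 6
6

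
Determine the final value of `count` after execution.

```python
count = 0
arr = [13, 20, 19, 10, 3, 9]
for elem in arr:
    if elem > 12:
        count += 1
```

Let's trace through this code step by step.

Initialize: count = 0
Initialize: arr = [13, 20, 19, 10, 3, 9]
Entering loop: for elem in arr:

After execution: count = 3
3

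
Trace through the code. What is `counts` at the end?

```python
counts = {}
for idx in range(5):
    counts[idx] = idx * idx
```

Let's trace through this code step by step.

Initialize: counts = {}
Entering loop: for idx in range(5):

After execution: counts = {0: 0, 1: 1, 2: 4, 3: 9, 4: 16}
{0: 0, 1: 1, 2: 4, 3: 9, 4: 16}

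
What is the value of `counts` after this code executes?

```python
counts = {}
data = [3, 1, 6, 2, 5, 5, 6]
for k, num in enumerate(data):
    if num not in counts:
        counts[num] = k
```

Let's trace through this code step by step.

Initialize: counts = {}
Initialize: data = [3, 1, 6, 2, 5, 5, 6]
Entering loop: for k, num in enumerate(data):

After execution: counts = {3: 0, 1: 1, 6: 2, 2: 3, 5: 4}
{3: 0, 1: 1, 6: 2, 2: 3, 5: 4}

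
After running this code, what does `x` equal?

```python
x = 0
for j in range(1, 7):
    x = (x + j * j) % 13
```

Let's trace through this code step by step.

Initialize: x = 0
Entering loop: for j in range(1, 7):

After execution: x = 0
0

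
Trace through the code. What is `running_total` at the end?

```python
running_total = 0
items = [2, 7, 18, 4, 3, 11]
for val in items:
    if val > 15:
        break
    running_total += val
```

Let's trace through this code step by step.

Initialize: running_total = 0
Initialize: items = [2, 7, 18, 4, 3, 11]
Entering loop: for val in items:

After execution: running_total = 9
9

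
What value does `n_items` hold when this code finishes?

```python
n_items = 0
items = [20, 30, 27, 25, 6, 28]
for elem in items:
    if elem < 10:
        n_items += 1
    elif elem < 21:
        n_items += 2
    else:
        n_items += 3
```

Let's trace through this code step by step.

Initialize: n_items = 0
Initialize: items = [20, 30, 27, 25, 6, 28]
Entering loop: for elem in items:

After execution: n_items = 15
15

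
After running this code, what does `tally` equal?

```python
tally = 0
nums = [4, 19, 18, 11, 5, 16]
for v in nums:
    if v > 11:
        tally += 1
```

Let's trace through this code step by step.

Initialize: tally = 0
Initialize: nums = [4, 19, 18, 11, 5, 16]
Entering loop: for v in nums:

After execution: tally = 3
3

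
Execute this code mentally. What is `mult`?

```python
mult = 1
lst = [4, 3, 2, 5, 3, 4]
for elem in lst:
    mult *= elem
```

Let's trace through this code step by step.

Initialize: mult = 1
Initialize: lst = [4, 3, 2, 5, 3, 4]
Entering loop: for elem in lst:

After execution: mult = 1440
1440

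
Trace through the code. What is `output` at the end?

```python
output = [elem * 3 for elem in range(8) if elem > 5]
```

Let's trace through this code step by step.

Initialize: output = [elem * 3 for elem in range(8) if elem > 5]

After execution: output = [18, 21]
[18, 21]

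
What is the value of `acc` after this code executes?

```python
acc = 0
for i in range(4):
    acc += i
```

Let's trace through this code step by step.

Initialize: acc = 0
Entering loop: for i in range(4):

After execution: acc = 6
6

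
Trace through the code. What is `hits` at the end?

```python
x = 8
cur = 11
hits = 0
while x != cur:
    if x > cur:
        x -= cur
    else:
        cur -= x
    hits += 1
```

Let's trace through this code step by step.

Initialize: x = 8
Initialize: cur = 11
Initialize: hits = 0
Entering loop: while x != cur:

After execution: hits = 5
5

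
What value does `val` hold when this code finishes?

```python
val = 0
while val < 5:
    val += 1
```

Let's trace through this code step by step.

Initialize: val = 0
Entering loop: while val < 5:

After execution: val = 5
5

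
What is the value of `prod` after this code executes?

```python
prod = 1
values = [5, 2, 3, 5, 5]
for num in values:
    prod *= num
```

Let's trace through this code step by step.

Initialize: prod = 1
Initialize: values = [5, 2, 3, 5, 5]
Entering loop: for num in values:

After execution: prod = 750
750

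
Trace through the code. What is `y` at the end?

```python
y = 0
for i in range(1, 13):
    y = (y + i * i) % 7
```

Let's trace through this code step by step.

Initialize: y = 0
Entering loop: for i in range(1, 13):

After execution: y = 6
6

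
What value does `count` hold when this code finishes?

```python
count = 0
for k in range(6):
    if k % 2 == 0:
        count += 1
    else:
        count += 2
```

Let's trace through this code step by step.

Initialize: count = 0
Entering loop: for k in range(6):

After execution: count = 9
9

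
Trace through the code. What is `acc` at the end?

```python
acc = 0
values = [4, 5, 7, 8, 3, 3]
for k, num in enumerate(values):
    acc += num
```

Let's trace through this code step by step.

Initialize: acc = 0
Initialize: values = [4, 5, 7, 8, 3, 3]
Entering loop: for k, num in enumerate(values):

After execution: acc = 30
30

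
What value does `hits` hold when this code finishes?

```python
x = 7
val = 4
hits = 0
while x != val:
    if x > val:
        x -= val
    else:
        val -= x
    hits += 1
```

Let's trace through this code step by step.

Initialize: x = 7
Initialize: val = 4
Initialize: hits = 0
Entering loop: while x != val:

After execution: hits = 4
4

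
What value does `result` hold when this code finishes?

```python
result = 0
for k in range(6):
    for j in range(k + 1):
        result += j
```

Let's trace through this code step by step.

Initialize: result = 0
Entering loop: for k in range(6):

After execution: result = 35
35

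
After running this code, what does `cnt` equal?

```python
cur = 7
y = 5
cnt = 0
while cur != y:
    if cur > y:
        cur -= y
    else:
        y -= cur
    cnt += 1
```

Let's trace through this code step by step.

Initialize: cur = 7
Initialize: y = 5
Initialize: cnt = 0
Entering loop: while cur != y:

After execution: cnt = 4
4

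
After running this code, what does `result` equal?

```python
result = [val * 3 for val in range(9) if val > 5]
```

Let's trace through this code step by step.

Initialize: result = [val * 3 for val in range(9) if val > 5]

After execution: result = [18, 21, 24]
[18, 21, 24]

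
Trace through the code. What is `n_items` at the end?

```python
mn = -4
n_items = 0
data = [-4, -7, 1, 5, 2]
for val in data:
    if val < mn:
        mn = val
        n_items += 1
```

Let's trace through this code step by step.

Initialize: mn = -4
Initialize: n_items = 0
Initialize: data = [-4, -7, 1, 5, 2]
Entering loop: for val in data:

After execution: n_items = 1
1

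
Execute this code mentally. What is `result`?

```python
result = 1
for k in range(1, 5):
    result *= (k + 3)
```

Let's trace through this code step by step.

Initialize: result = 1
Entering loop: for k in range(1, 5):

After execution: result = 840
840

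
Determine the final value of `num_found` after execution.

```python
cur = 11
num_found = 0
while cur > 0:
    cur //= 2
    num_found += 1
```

Let's trace through this code step by step.

Initialize: cur = 11
Initialize: num_found = 0
Entering loop: while cur > 0:

After execution: num_found = 4
4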